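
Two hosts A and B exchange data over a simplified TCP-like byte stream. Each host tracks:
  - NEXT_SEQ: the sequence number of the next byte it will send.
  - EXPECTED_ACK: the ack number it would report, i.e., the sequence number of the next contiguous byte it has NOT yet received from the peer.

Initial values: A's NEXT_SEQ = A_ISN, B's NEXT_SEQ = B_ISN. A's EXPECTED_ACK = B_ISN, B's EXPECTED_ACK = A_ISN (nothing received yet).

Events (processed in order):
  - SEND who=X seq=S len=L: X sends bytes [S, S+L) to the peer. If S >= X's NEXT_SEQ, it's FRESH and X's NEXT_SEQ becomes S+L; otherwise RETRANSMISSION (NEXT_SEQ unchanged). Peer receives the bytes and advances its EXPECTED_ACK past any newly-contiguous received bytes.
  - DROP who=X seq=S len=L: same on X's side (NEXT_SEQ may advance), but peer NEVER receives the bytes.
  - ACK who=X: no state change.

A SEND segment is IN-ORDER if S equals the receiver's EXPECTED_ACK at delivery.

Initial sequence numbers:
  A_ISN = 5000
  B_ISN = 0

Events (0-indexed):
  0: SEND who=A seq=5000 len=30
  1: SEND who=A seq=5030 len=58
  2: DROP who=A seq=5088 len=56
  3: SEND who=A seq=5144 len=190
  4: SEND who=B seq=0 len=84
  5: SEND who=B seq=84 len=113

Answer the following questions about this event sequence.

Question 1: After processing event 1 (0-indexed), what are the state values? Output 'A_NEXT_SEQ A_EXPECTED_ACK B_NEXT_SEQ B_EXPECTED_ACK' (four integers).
After event 0: A_seq=5030 A_ack=0 B_seq=0 B_ack=5030
After event 1: A_seq=5088 A_ack=0 B_seq=0 B_ack=5088

5088 0 0 5088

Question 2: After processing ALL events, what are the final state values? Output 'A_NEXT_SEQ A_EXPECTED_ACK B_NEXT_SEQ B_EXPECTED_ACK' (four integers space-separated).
Answer: 5334 197 197 5088

Derivation:
After event 0: A_seq=5030 A_ack=0 B_seq=0 B_ack=5030
After event 1: A_seq=5088 A_ack=0 B_seq=0 B_ack=5088
After event 2: A_seq=5144 A_ack=0 B_seq=0 B_ack=5088
After event 3: A_seq=5334 A_ack=0 B_seq=0 B_ack=5088
After event 4: A_seq=5334 A_ack=84 B_seq=84 B_ack=5088
After event 5: A_seq=5334 A_ack=197 B_seq=197 B_ack=5088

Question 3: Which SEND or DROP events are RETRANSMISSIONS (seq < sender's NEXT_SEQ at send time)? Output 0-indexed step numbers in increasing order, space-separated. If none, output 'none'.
Answer: none

Derivation:
Step 0: SEND seq=5000 -> fresh
Step 1: SEND seq=5030 -> fresh
Step 2: DROP seq=5088 -> fresh
Step 3: SEND seq=5144 -> fresh
Step 4: SEND seq=0 -> fresh
Step 5: SEND seq=84 -> fresh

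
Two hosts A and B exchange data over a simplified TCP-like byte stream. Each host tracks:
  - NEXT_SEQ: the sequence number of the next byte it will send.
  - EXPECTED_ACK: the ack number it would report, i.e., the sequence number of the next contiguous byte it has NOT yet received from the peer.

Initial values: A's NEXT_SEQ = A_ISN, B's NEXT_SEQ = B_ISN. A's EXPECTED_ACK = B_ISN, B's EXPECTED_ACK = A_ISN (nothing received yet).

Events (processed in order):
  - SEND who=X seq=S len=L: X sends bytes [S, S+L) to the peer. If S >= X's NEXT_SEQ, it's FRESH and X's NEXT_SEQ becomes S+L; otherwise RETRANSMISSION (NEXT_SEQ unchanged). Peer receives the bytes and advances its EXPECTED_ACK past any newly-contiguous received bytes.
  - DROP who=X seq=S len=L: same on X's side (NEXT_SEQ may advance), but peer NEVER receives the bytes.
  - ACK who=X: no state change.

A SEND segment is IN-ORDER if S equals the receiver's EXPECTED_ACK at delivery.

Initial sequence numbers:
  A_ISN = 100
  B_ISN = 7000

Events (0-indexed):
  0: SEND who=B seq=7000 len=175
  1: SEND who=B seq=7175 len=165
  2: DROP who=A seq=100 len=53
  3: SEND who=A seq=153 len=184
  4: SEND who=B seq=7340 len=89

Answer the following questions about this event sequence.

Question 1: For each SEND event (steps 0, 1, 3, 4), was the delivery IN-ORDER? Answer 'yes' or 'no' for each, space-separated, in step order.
Step 0: SEND seq=7000 -> in-order
Step 1: SEND seq=7175 -> in-order
Step 3: SEND seq=153 -> out-of-order
Step 4: SEND seq=7340 -> in-order

Answer: yes yes no yes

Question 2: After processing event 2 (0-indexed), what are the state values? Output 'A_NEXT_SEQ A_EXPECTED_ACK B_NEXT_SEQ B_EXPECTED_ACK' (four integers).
After event 0: A_seq=100 A_ack=7175 B_seq=7175 B_ack=100
After event 1: A_seq=100 A_ack=7340 B_seq=7340 B_ack=100
After event 2: A_seq=153 A_ack=7340 B_seq=7340 B_ack=100

153 7340 7340 100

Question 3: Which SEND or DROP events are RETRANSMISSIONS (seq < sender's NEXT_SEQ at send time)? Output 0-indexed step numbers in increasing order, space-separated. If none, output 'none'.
Step 0: SEND seq=7000 -> fresh
Step 1: SEND seq=7175 -> fresh
Step 2: DROP seq=100 -> fresh
Step 3: SEND seq=153 -> fresh
Step 4: SEND seq=7340 -> fresh

Answer: none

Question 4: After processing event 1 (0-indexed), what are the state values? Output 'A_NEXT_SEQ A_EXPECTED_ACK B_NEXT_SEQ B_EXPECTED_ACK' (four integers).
After event 0: A_seq=100 A_ack=7175 B_seq=7175 B_ack=100
After event 1: A_seq=100 A_ack=7340 B_seq=7340 B_ack=100

100 7340 7340 100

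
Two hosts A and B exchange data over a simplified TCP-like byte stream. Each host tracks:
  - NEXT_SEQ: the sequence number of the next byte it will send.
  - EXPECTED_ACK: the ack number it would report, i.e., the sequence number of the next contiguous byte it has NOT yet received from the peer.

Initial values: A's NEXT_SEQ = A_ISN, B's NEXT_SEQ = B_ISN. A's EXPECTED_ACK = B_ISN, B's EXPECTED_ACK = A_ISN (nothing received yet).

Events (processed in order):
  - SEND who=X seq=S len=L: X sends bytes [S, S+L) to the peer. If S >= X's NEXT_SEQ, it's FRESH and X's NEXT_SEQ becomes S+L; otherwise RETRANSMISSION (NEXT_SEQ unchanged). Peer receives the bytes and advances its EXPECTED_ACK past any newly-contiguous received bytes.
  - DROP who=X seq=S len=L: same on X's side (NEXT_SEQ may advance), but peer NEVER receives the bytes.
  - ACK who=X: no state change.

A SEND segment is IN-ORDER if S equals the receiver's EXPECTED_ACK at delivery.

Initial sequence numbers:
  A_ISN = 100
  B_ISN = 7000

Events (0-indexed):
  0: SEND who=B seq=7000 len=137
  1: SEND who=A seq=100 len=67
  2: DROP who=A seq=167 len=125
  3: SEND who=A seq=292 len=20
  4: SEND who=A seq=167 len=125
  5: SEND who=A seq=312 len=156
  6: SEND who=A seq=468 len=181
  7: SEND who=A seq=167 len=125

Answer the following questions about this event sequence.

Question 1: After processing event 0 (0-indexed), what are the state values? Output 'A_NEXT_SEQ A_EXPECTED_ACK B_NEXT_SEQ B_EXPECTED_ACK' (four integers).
After event 0: A_seq=100 A_ack=7137 B_seq=7137 B_ack=100

100 7137 7137 100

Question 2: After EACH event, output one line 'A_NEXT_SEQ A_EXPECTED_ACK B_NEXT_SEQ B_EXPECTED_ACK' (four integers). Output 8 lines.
100 7137 7137 100
167 7137 7137 167
292 7137 7137 167
312 7137 7137 167
312 7137 7137 312
468 7137 7137 468
649 7137 7137 649
649 7137 7137 649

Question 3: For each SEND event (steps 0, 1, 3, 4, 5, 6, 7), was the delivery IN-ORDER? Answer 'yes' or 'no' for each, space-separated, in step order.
Step 0: SEND seq=7000 -> in-order
Step 1: SEND seq=100 -> in-order
Step 3: SEND seq=292 -> out-of-order
Step 4: SEND seq=167 -> in-order
Step 5: SEND seq=312 -> in-order
Step 6: SEND seq=468 -> in-order
Step 7: SEND seq=167 -> out-of-order

Answer: yes yes no yes yes yes no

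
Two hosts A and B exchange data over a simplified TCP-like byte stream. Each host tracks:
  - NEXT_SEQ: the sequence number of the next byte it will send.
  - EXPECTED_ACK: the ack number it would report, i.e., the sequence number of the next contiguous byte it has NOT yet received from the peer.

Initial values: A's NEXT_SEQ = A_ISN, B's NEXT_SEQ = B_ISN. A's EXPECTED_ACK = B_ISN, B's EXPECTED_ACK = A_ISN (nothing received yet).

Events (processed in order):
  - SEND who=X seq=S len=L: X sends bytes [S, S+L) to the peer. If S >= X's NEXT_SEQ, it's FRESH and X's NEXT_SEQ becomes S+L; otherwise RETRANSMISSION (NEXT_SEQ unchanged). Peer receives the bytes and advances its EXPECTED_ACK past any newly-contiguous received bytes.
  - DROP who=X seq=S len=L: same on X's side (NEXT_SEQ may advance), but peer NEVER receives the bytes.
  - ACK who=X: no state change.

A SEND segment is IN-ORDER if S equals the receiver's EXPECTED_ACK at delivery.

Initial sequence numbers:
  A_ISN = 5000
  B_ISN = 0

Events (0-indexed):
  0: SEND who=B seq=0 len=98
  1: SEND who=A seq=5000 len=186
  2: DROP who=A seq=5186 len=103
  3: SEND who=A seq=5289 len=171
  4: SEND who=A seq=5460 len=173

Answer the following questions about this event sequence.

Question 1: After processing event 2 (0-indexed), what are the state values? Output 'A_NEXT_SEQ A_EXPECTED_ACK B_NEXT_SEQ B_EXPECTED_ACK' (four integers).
After event 0: A_seq=5000 A_ack=98 B_seq=98 B_ack=5000
After event 1: A_seq=5186 A_ack=98 B_seq=98 B_ack=5186
After event 2: A_seq=5289 A_ack=98 B_seq=98 B_ack=5186

5289 98 98 5186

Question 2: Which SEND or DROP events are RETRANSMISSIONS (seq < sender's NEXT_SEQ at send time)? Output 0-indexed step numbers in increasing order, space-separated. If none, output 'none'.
Answer: none

Derivation:
Step 0: SEND seq=0 -> fresh
Step 1: SEND seq=5000 -> fresh
Step 2: DROP seq=5186 -> fresh
Step 3: SEND seq=5289 -> fresh
Step 4: SEND seq=5460 -> fresh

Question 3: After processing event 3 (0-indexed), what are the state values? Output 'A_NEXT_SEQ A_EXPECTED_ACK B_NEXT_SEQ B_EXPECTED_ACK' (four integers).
After event 0: A_seq=5000 A_ack=98 B_seq=98 B_ack=5000
After event 1: A_seq=5186 A_ack=98 B_seq=98 B_ack=5186
After event 2: A_seq=5289 A_ack=98 B_seq=98 B_ack=5186
After event 3: A_seq=5460 A_ack=98 B_seq=98 B_ack=5186

5460 98 98 5186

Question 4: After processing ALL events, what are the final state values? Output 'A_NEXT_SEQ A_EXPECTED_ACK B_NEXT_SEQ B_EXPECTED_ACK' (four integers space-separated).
After event 0: A_seq=5000 A_ack=98 B_seq=98 B_ack=5000
After event 1: A_seq=5186 A_ack=98 B_seq=98 B_ack=5186
After event 2: A_seq=5289 A_ack=98 B_seq=98 B_ack=5186
After event 3: A_seq=5460 A_ack=98 B_seq=98 B_ack=5186
After event 4: A_seq=5633 A_ack=98 B_seq=98 B_ack=5186

Answer: 5633 98 98 5186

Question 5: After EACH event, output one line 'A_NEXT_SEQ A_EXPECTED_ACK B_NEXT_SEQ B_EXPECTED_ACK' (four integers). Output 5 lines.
5000 98 98 5000
5186 98 98 5186
5289 98 98 5186
5460 98 98 5186
5633 98 98 5186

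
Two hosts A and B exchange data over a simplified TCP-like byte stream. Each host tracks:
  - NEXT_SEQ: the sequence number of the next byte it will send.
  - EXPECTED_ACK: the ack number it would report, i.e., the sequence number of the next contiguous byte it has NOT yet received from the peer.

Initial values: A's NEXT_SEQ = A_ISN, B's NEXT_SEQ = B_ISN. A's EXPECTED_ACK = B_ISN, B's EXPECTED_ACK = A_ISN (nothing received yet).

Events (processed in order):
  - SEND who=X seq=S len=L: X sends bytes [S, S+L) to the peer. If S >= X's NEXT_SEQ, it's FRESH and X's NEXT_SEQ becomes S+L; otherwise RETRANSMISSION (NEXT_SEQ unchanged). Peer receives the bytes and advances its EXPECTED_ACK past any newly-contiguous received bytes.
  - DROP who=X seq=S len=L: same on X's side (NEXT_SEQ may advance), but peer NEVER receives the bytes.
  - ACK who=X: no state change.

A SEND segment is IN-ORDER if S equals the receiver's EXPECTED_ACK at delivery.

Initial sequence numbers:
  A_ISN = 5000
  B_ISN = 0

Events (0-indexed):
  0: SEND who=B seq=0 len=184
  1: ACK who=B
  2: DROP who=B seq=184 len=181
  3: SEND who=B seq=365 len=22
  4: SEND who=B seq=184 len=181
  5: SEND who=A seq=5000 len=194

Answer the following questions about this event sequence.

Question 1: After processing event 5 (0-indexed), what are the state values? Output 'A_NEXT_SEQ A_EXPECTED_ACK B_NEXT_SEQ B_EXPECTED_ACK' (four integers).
After event 0: A_seq=5000 A_ack=184 B_seq=184 B_ack=5000
After event 1: A_seq=5000 A_ack=184 B_seq=184 B_ack=5000
After event 2: A_seq=5000 A_ack=184 B_seq=365 B_ack=5000
After event 3: A_seq=5000 A_ack=184 B_seq=387 B_ack=5000
After event 4: A_seq=5000 A_ack=387 B_seq=387 B_ack=5000
After event 5: A_seq=5194 A_ack=387 B_seq=387 B_ack=5194

5194 387 387 5194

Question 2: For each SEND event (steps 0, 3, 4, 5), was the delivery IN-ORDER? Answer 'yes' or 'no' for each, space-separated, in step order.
Answer: yes no yes yes

Derivation:
Step 0: SEND seq=0 -> in-order
Step 3: SEND seq=365 -> out-of-order
Step 4: SEND seq=184 -> in-order
Step 5: SEND seq=5000 -> in-order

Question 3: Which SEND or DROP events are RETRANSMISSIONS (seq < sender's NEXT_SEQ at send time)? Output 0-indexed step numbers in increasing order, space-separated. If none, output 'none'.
Answer: 4

Derivation:
Step 0: SEND seq=0 -> fresh
Step 2: DROP seq=184 -> fresh
Step 3: SEND seq=365 -> fresh
Step 4: SEND seq=184 -> retransmit
Step 5: SEND seq=5000 -> fresh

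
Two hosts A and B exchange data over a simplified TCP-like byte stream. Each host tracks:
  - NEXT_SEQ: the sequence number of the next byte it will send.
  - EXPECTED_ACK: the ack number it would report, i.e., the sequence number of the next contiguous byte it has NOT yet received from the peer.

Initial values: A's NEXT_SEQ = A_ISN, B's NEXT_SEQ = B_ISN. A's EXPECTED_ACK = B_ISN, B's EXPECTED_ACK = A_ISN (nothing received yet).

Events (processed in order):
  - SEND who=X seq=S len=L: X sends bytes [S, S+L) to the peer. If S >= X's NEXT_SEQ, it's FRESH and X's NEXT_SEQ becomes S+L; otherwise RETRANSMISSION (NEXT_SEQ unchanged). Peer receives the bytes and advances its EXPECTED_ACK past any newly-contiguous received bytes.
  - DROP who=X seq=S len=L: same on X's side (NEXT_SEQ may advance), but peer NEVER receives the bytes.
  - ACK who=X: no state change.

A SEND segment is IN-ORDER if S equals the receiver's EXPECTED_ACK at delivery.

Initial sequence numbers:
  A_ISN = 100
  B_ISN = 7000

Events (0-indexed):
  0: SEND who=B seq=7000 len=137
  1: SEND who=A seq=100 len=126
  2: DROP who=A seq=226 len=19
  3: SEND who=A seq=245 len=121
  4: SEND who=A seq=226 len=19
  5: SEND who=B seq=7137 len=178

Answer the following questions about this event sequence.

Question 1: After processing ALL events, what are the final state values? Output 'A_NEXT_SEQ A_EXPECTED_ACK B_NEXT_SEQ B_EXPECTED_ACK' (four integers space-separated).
After event 0: A_seq=100 A_ack=7137 B_seq=7137 B_ack=100
After event 1: A_seq=226 A_ack=7137 B_seq=7137 B_ack=226
After event 2: A_seq=245 A_ack=7137 B_seq=7137 B_ack=226
After event 3: A_seq=366 A_ack=7137 B_seq=7137 B_ack=226
After event 4: A_seq=366 A_ack=7137 B_seq=7137 B_ack=366
After event 5: A_seq=366 A_ack=7315 B_seq=7315 B_ack=366

Answer: 366 7315 7315 366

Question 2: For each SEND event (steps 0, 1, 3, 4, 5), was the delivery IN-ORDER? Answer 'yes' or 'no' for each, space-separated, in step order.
Answer: yes yes no yes yes

Derivation:
Step 0: SEND seq=7000 -> in-order
Step 1: SEND seq=100 -> in-order
Step 3: SEND seq=245 -> out-of-order
Step 4: SEND seq=226 -> in-order
Step 5: SEND seq=7137 -> in-order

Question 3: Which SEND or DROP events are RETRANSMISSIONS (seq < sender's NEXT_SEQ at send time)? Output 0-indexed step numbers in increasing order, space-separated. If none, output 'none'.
Answer: 4

Derivation:
Step 0: SEND seq=7000 -> fresh
Step 1: SEND seq=100 -> fresh
Step 2: DROP seq=226 -> fresh
Step 3: SEND seq=245 -> fresh
Step 4: SEND seq=226 -> retransmit
Step 5: SEND seq=7137 -> fresh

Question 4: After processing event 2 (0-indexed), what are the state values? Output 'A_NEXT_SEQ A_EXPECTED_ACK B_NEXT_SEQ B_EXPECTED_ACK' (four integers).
After event 0: A_seq=100 A_ack=7137 B_seq=7137 B_ack=100
After event 1: A_seq=226 A_ack=7137 B_seq=7137 B_ack=226
After event 2: A_seq=245 A_ack=7137 B_seq=7137 B_ack=226

245 7137 7137 226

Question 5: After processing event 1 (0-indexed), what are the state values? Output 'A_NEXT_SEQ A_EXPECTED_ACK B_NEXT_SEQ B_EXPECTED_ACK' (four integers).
After event 0: A_seq=100 A_ack=7137 B_seq=7137 B_ack=100
After event 1: A_seq=226 A_ack=7137 B_seq=7137 B_ack=226

226 7137 7137 226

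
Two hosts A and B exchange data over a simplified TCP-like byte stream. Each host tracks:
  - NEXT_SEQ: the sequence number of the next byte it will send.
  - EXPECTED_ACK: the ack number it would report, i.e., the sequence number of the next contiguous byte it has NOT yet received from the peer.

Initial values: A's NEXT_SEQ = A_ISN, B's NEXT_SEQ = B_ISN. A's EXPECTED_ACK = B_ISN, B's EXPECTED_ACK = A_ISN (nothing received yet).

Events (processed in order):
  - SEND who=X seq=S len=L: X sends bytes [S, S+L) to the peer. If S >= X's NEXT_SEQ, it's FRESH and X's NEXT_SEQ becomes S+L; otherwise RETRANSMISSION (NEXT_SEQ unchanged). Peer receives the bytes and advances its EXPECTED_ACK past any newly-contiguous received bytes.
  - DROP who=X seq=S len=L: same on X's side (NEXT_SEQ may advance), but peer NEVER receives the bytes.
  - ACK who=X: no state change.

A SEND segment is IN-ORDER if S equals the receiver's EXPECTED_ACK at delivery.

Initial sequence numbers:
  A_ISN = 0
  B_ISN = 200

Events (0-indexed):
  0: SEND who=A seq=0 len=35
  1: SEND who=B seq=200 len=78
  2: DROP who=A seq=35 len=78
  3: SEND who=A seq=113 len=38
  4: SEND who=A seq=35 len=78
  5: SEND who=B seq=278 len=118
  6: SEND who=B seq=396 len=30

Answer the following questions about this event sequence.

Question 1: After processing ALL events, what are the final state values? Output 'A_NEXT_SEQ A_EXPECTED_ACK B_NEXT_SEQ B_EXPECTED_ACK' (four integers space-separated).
After event 0: A_seq=35 A_ack=200 B_seq=200 B_ack=35
After event 1: A_seq=35 A_ack=278 B_seq=278 B_ack=35
After event 2: A_seq=113 A_ack=278 B_seq=278 B_ack=35
After event 3: A_seq=151 A_ack=278 B_seq=278 B_ack=35
After event 4: A_seq=151 A_ack=278 B_seq=278 B_ack=151
After event 5: A_seq=151 A_ack=396 B_seq=396 B_ack=151
After event 6: A_seq=151 A_ack=426 B_seq=426 B_ack=151

Answer: 151 426 426 151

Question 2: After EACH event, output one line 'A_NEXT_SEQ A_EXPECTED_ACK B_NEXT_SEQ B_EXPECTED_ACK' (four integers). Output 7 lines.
35 200 200 35
35 278 278 35
113 278 278 35
151 278 278 35
151 278 278 151
151 396 396 151
151 426 426 151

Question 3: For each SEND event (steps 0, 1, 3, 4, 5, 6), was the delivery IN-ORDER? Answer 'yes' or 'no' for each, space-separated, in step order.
Answer: yes yes no yes yes yes

Derivation:
Step 0: SEND seq=0 -> in-order
Step 1: SEND seq=200 -> in-order
Step 3: SEND seq=113 -> out-of-order
Step 4: SEND seq=35 -> in-order
Step 5: SEND seq=278 -> in-order
Step 6: SEND seq=396 -> in-order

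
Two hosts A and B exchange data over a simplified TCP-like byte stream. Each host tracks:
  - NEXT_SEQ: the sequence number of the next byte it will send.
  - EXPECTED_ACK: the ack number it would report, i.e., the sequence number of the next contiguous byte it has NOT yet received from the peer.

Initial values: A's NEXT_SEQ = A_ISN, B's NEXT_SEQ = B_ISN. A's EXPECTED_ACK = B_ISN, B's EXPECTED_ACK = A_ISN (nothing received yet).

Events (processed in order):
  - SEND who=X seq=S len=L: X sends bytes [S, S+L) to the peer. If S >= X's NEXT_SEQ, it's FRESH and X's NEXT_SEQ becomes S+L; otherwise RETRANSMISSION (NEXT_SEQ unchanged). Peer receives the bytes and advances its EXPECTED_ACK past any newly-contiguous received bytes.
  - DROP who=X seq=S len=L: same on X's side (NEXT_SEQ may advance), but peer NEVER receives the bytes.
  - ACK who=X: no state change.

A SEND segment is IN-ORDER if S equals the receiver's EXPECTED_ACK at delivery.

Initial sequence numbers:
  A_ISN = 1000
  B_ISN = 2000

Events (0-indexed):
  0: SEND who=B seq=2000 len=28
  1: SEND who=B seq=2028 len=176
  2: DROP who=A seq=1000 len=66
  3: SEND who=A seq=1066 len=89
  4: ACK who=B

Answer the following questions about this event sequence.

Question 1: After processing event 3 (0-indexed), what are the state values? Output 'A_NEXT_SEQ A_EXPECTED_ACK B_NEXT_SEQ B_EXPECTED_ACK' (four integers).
After event 0: A_seq=1000 A_ack=2028 B_seq=2028 B_ack=1000
After event 1: A_seq=1000 A_ack=2204 B_seq=2204 B_ack=1000
After event 2: A_seq=1066 A_ack=2204 B_seq=2204 B_ack=1000
After event 3: A_seq=1155 A_ack=2204 B_seq=2204 B_ack=1000

1155 2204 2204 1000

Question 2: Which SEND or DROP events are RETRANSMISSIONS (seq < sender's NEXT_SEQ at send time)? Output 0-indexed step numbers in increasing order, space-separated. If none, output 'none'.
Step 0: SEND seq=2000 -> fresh
Step 1: SEND seq=2028 -> fresh
Step 2: DROP seq=1000 -> fresh
Step 3: SEND seq=1066 -> fresh

Answer: none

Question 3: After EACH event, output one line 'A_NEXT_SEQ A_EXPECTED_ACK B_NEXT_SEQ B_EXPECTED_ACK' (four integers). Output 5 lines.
1000 2028 2028 1000
1000 2204 2204 1000
1066 2204 2204 1000
1155 2204 2204 1000
1155 2204 2204 1000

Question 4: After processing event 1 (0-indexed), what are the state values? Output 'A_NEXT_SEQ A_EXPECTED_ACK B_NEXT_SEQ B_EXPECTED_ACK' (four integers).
After event 0: A_seq=1000 A_ack=2028 B_seq=2028 B_ack=1000
After event 1: A_seq=1000 A_ack=2204 B_seq=2204 B_ack=1000

1000 2204 2204 1000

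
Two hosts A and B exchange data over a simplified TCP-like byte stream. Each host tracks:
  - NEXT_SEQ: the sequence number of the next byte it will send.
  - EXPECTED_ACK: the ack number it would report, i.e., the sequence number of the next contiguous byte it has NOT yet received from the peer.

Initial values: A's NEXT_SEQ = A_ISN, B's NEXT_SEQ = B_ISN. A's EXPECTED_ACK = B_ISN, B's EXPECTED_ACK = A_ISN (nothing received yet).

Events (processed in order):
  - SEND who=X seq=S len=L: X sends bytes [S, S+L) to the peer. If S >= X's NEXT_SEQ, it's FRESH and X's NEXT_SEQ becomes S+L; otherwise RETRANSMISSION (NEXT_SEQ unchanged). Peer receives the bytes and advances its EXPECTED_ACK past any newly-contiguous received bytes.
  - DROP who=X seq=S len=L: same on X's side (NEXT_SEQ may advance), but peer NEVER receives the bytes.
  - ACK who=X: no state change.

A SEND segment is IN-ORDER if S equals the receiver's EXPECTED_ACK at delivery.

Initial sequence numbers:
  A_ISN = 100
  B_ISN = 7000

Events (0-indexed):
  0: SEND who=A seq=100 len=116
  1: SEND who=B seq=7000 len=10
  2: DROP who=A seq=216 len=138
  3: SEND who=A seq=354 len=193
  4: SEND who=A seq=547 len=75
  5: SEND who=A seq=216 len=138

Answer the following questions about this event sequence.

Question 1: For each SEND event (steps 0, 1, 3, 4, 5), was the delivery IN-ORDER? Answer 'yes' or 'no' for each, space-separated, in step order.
Step 0: SEND seq=100 -> in-order
Step 1: SEND seq=7000 -> in-order
Step 3: SEND seq=354 -> out-of-order
Step 4: SEND seq=547 -> out-of-order
Step 5: SEND seq=216 -> in-order

Answer: yes yes no no yes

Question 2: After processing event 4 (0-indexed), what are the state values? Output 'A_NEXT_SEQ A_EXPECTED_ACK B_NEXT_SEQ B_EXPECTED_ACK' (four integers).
After event 0: A_seq=216 A_ack=7000 B_seq=7000 B_ack=216
After event 1: A_seq=216 A_ack=7010 B_seq=7010 B_ack=216
After event 2: A_seq=354 A_ack=7010 B_seq=7010 B_ack=216
After event 3: A_seq=547 A_ack=7010 B_seq=7010 B_ack=216
After event 4: A_seq=622 A_ack=7010 B_seq=7010 B_ack=216

622 7010 7010 216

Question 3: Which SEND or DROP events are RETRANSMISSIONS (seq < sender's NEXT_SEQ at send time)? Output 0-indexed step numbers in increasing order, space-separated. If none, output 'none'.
Step 0: SEND seq=100 -> fresh
Step 1: SEND seq=7000 -> fresh
Step 2: DROP seq=216 -> fresh
Step 3: SEND seq=354 -> fresh
Step 4: SEND seq=547 -> fresh
Step 5: SEND seq=216 -> retransmit

Answer: 5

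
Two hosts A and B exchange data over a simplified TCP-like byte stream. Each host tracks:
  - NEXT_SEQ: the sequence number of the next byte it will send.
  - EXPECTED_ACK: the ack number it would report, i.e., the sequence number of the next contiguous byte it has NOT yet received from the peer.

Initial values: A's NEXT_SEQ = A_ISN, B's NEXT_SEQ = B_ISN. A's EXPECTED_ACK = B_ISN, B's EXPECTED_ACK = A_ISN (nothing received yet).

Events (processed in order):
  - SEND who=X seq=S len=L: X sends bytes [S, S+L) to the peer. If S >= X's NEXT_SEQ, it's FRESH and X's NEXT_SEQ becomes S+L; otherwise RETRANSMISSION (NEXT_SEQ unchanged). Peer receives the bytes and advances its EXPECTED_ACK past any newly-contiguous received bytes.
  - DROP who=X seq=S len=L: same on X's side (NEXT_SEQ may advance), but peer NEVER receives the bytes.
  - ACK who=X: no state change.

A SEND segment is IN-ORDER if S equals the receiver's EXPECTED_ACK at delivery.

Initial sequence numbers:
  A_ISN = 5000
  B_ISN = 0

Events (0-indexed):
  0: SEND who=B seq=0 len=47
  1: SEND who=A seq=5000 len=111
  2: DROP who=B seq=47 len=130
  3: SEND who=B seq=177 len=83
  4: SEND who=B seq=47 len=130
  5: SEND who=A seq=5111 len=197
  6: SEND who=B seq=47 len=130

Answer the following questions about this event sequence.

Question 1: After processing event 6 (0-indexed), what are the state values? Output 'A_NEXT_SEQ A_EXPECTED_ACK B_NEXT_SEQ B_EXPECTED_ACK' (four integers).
After event 0: A_seq=5000 A_ack=47 B_seq=47 B_ack=5000
After event 1: A_seq=5111 A_ack=47 B_seq=47 B_ack=5111
After event 2: A_seq=5111 A_ack=47 B_seq=177 B_ack=5111
After event 3: A_seq=5111 A_ack=47 B_seq=260 B_ack=5111
After event 4: A_seq=5111 A_ack=260 B_seq=260 B_ack=5111
After event 5: A_seq=5308 A_ack=260 B_seq=260 B_ack=5308
After event 6: A_seq=5308 A_ack=260 B_seq=260 B_ack=5308

5308 260 260 5308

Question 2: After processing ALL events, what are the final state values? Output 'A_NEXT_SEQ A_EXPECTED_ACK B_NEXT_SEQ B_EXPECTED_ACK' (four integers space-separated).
Answer: 5308 260 260 5308

Derivation:
After event 0: A_seq=5000 A_ack=47 B_seq=47 B_ack=5000
After event 1: A_seq=5111 A_ack=47 B_seq=47 B_ack=5111
After event 2: A_seq=5111 A_ack=47 B_seq=177 B_ack=5111
After event 3: A_seq=5111 A_ack=47 B_seq=260 B_ack=5111
After event 4: A_seq=5111 A_ack=260 B_seq=260 B_ack=5111
After event 5: A_seq=5308 A_ack=260 B_seq=260 B_ack=5308
After event 6: A_seq=5308 A_ack=260 B_seq=260 B_ack=5308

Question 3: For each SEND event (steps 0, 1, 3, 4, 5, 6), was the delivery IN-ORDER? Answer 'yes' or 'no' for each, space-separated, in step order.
Step 0: SEND seq=0 -> in-order
Step 1: SEND seq=5000 -> in-order
Step 3: SEND seq=177 -> out-of-order
Step 4: SEND seq=47 -> in-order
Step 5: SEND seq=5111 -> in-order
Step 6: SEND seq=47 -> out-of-order

Answer: yes yes no yes yes no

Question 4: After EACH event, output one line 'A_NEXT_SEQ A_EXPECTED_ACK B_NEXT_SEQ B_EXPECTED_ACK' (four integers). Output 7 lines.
5000 47 47 5000
5111 47 47 5111
5111 47 177 5111
5111 47 260 5111
5111 260 260 5111
5308 260 260 5308
5308 260 260 5308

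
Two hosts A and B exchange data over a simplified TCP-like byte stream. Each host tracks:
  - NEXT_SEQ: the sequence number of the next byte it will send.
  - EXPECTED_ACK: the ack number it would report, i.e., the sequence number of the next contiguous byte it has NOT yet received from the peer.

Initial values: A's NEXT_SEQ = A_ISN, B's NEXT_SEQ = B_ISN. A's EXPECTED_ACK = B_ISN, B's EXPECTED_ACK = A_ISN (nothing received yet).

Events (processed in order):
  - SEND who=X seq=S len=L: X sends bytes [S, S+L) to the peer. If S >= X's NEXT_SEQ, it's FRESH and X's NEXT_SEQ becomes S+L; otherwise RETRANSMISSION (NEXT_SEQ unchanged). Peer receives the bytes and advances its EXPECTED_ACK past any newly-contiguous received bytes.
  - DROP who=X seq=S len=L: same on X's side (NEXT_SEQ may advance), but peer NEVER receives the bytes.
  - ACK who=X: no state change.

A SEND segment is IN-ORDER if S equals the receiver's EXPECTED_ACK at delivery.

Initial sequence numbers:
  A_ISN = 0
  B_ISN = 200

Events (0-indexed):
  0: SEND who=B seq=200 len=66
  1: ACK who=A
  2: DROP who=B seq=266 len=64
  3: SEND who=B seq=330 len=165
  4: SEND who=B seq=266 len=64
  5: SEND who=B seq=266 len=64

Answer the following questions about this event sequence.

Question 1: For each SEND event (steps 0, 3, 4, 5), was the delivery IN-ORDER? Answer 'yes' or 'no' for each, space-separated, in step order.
Answer: yes no yes no

Derivation:
Step 0: SEND seq=200 -> in-order
Step 3: SEND seq=330 -> out-of-order
Step 4: SEND seq=266 -> in-order
Step 5: SEND seq=266 -> out-of-order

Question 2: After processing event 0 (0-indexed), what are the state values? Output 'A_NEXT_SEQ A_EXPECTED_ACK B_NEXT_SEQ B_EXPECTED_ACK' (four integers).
After event 0: A_seq=0 A_ack=266 B_seq=266 B_ack=0

0 266 266 0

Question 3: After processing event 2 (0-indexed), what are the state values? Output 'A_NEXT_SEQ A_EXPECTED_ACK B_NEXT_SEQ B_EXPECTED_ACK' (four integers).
After event 0: A_seq=0 A_ack=266 B_seq=266 B_ack=0
After event 1: A_seq=0 A_ack=266 B_seq=266 B_ack=0
After event 2: A_seq=0 A_ack=266 B_seq=330 B_ack=0

0 266 330 0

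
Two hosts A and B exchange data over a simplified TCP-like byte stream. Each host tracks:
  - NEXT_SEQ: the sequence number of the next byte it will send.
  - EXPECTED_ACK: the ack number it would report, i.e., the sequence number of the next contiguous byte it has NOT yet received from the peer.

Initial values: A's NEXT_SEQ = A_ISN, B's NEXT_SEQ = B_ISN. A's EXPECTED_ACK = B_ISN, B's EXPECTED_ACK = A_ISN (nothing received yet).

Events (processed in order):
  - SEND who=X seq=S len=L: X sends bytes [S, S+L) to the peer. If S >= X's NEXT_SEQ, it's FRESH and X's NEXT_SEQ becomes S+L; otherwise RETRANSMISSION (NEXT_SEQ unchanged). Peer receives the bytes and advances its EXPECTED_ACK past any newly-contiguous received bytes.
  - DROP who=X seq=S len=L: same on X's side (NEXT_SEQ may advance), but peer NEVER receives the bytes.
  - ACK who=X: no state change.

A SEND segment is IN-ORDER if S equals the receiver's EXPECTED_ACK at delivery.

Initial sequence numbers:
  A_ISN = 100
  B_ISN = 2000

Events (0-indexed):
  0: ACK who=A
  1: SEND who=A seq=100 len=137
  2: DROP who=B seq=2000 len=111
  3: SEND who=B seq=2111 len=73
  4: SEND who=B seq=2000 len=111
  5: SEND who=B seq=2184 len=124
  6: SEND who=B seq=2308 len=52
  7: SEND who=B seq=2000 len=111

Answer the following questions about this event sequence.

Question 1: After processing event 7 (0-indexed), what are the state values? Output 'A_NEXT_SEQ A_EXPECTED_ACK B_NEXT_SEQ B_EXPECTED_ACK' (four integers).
After event 0: A_seq=100 A_ack=2000 B_seq=2000 B_ack=100
After event 1: A_seq=237 A_ack=2000 B_seq=2000 B_ack=237
After event 2: A_seq=237 A_ack=2000 B_seq=2111 B_ack=237
After event 3: A_seq=237 A_ack=2000 B_seq=2184 B_ack=237
After event 4: A_seq=237 A_ack=2184 B_seq=2184 B_ack=237
After event 5: A_seq=237 A_ack=2308 B_seq=2308 B_ack=237
After event 6: A_seq=237 A_ack=2360 B_seq=2360 B_ack=237
After event 7: A_seq=237 A_ack=2360 B_seq=2360 B_ack=237

237 2360 2360 237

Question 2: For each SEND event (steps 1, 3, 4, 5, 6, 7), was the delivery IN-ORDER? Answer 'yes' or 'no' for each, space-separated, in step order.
Answer: yes no yes yes yes no

Derivation:
Step 1: SEND seq=100 -> in-order
Step 3: SEND seq=2111 -> out-of-order
Step 4: SEND seq=2000 -> in-order
Step 5: SEND seq=2184 -> in-order
Step 6: SEND seq=2308 -> in-order
Step 7: SEND seq=2000 -> out-of-order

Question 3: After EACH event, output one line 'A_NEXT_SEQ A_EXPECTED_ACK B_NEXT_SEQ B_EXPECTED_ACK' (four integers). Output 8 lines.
100 2000 2000 100
237 2000 2000 237
237 2000 2111 237
237 2000 2184 237
237 2184 2184 237
237 2308 2308 237
237 2360 2360 237
237 2360 2360 237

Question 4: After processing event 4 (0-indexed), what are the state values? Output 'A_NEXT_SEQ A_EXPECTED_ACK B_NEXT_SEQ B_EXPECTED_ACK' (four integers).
After event 0: A_seq=100 A_ack=2000 B_seq=2000 B_ack=100
After event 1: A_seq=237 A_ack=2000 B_seq=2000 B_ack=237
After event 2: A_seq=237 A_ack=2000 B_seq=2111 B_ack=237
After event 3: A_seq=237 A_ack=2000 B_seq=2184 B_ack=237
After event 4: A_seq=237 A_ack=2184 B_seq=2184 B_ack=237

237 2184 2184 237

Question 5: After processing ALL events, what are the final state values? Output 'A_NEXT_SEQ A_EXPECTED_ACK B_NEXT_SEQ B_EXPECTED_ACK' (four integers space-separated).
Answer: 237 2360 2360 237

Derivation:
After event 0: A_seq=100 A_ack=2000 B_seq=2000 B_ack=100
After event 1: A_seq=237 A_ack=2000 B_seq=2000 B_ack=237
After event 2: A_seq=237 A_ack=2000 B_seq=2111 B_ack=237
After event 3: A_seq=237 A_ack=2000 B_seq=2184 B_ack=237
After event 4: A_seq=237 A_ack=2184 B_seq=2184 B_ack=237
After event 5: A_seq=237 A_ack=2308 B_seq=2308 B_ack=237
After event 6: A_seq=237 A_ack=2360 B_seq=2360 B_ack=237
After event 7: A_seq=237 A_ack=2360 B_seq=2360 B_ack=237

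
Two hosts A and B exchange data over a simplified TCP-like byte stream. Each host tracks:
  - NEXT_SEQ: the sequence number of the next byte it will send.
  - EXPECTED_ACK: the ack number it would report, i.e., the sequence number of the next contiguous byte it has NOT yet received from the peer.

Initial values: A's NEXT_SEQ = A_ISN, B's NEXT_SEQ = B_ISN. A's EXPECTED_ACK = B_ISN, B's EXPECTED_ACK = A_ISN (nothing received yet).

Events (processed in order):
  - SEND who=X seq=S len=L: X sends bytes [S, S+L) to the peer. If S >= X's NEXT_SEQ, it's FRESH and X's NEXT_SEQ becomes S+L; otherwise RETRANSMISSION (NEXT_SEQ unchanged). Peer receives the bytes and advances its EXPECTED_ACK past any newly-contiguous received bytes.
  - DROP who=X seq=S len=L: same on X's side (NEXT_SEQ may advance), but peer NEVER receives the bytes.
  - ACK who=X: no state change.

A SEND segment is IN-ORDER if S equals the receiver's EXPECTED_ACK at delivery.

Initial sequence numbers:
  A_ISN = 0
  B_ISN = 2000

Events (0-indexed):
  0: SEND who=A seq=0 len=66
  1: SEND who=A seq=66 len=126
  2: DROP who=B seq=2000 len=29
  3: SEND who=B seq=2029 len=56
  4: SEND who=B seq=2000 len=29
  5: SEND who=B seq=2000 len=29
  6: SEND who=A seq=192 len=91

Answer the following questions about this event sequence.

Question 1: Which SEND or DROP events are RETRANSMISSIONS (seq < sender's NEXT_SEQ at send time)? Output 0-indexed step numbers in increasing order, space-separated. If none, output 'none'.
Answer: 4 5

Derivation:
Step 0: SEND seq=0 -> fresh
Step 1: SEND seq=66 -> fresh
Step 2: DROP seq=2000 -> fresh
Step 3: SEND seq=2029 -> fresh
Step 4: SEND seq=2000 -> retransmit
Step 5: SEND seq=2000 -> retransmit
Step 6: SEND seq=192 -> fresh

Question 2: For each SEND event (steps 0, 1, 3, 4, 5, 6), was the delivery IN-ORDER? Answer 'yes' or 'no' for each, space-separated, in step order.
Step 0: SEND seq=0 -> in-order
Step 1: SEND seq=66 -> in-order
Step 3: SEND seq=2029 -> out-of-order
Step 4: SEND seq=2000 -> in-order
Step 5: SEND seq=2000 -> out-of-order
Step 6: SEND seq=192 -> in-order

Answer: yes yes no yes no yes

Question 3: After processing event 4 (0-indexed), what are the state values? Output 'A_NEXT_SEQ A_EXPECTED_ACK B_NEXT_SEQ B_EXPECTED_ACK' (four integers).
After event 0: A_seq=66 A_ack=2000 B_seq=2000 B_ack=66
After event 1: A_seq=192 A_ack=2000 B_seq=2000 B_ack=192
After event 2: A_seq=192 A_ack=2000 B_seq=2029 B_ack=192
After event 3: A_seq=192 A_ack=2000 B_seq=2085 B_ack=192
After event 4: A_seq=192 A_ack=2085 B_seq=2085 B_ack=192

192 2085 2085 192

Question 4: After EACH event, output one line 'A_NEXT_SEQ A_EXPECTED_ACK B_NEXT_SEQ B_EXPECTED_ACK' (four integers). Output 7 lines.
66 2000 2000 66
192 2000 2000 192
192 2000 2029 192
192 2000 2085 192
192 2085 2085 192
192 2085 2085 192
283 2085 2085 283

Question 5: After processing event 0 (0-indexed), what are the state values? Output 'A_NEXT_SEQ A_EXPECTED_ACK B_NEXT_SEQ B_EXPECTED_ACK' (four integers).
After event 0: A_seq=66 A_ack=2000 B_seq=2000 B_ack=66

66 2000 2000 66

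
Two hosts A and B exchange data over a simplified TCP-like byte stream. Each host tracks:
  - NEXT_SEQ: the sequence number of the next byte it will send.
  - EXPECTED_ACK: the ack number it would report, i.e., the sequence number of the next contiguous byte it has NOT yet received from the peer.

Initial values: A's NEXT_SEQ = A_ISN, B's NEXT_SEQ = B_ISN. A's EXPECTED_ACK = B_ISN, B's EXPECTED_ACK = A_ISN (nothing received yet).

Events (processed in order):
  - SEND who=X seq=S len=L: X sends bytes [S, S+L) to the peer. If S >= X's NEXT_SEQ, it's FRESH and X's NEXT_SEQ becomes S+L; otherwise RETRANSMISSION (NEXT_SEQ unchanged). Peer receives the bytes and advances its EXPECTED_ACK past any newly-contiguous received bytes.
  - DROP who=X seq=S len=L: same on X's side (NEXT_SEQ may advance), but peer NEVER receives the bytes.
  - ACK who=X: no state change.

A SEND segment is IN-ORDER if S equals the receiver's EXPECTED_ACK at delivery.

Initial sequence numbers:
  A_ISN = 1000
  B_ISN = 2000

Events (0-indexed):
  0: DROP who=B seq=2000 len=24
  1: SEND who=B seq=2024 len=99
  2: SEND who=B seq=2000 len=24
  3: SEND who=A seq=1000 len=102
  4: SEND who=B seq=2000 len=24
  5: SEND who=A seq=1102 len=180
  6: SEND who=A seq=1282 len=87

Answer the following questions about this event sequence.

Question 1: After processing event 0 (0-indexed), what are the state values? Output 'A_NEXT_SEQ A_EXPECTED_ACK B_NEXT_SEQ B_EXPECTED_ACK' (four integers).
After event 0: A_seq=1000 A_ack=2000 B_seq=2024 B_ack=1000

1000 2000 2024 1000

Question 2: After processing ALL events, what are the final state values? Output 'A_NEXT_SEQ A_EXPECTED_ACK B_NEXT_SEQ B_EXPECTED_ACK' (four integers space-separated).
Answer: 1369 2123 2123 1369

Derivation:
After event 0: A_seq=1000 A_ack=2000 B_seq=2024 B_ack=1000
After event 1: A_seq=1000 A_ack=2000 B_seq=2123 B_ack=1000
After event 2: A_seq=1000 A_ack=2123 B_seq=2123 B_ack=1000
After event 3: A_seq=1102 A_ack=2123 B_seq=2123 B_ack=1102
After event 4: A_seq=1102 A_ack=2123 B_seq=2123 B_ack=1102
After event 5: A_seq=1282 A_ack=2123 B_seq=2123 B_ack=1282
After event 6: A_seq=1369 A_ack=2123 B_seq=2123 B_ack=1369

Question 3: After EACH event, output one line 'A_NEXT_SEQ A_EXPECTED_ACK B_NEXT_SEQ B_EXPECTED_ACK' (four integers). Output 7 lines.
1000 2000 2024 1000
1000 2000 2123 1000
1000 2123 2123 1000
1102 2123 2123 1102
1102 2123 2123 1102
1282 2123 2123 1282
1369 2123 2123 1369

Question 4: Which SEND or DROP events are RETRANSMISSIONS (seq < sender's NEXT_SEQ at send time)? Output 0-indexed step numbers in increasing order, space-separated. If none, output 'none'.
Step 0: DROP seq=2000 -> fresh
Step 1: SEND seq=2024 -> fresh
Step 2: SEND seq=2000 -> retransmit
Step 3: SEND seq=1000 -> fresh
Step 4: SEND seq=2000 -> retransmit
Step 5: SEND seq=1102 -> fresh
Step 6: SEND seq=1282 -> fresh

Answer: 2 4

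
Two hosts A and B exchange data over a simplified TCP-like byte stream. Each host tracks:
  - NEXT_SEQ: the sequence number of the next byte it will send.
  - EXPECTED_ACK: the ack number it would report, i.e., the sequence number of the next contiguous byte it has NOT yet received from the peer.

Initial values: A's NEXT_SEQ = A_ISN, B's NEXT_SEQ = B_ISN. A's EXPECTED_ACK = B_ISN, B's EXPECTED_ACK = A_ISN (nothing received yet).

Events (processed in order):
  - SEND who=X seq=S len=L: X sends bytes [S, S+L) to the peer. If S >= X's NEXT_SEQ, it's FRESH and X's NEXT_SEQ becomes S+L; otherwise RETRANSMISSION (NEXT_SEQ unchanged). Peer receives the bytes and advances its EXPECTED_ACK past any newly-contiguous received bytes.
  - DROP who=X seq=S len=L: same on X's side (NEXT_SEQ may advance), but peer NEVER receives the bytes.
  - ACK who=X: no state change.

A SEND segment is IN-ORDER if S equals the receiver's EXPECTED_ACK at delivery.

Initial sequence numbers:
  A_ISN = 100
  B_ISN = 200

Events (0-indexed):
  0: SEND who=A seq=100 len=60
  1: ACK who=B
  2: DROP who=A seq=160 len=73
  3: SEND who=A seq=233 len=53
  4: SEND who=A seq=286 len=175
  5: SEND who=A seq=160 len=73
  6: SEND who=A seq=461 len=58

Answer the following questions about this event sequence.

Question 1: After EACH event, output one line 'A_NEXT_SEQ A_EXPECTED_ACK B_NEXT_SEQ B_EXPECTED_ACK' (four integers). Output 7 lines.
160 200 200 160
160 200 200 160
233 200 200 160
286 200 200 160
461 200 200 160
461 200 200 461
519 200 200 519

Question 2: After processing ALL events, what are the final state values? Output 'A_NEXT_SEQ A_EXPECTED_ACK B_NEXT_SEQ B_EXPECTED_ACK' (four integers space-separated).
After event 0: A_seq=160 A_ack=200 B_seq=200 B_ack=160
After event 1: A_seq=160 A_ack=200 B_seq=200 B_ack=160
After event 2: A_seq=233 A_ack=200 B_seq=200 B_ack=160
After event 3: A_seq=286 A_ack=200 B_seq=200 B_ack=160
After event 4: A_seq=461 A_ack=200 B_seq=200 B_ack=160
After event 5: A_seq=461 A_ack=200 B_seq=200 B_ack=461
After event 6: A_seq=519 A_ack=200 B_seq=200 B_ack=519

Answer: 519 200 200 519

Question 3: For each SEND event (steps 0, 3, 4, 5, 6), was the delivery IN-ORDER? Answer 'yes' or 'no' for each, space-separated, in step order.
Step 0: SEND seq=100 -> in-order
Step 3: SEND seq=233 -> out-of-order
Step 4: SEND seq=286 -> out-of-order
Step 5: SEND seq=160 -> in-order
Step 6: SEND seq=461 -> in-order

Answer: yes no no yes yes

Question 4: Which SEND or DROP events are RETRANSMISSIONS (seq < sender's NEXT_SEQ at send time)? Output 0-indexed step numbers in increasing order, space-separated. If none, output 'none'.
Step 0: SEND seq=100 -> fresh
Step 2: DROP seq=160 -> fresh
Step 3: SEND seq=233 -> fresh
Step 4: SEND seq=286 -> fresh
Step 5: SEND seq=160 -> retransmit
Step 6: SEND seq=461 -> fresh

Answer: 5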